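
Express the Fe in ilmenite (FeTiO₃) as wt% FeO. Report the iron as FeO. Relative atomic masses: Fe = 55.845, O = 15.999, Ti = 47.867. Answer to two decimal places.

Molar mass of FeTiO₃ = 1*55.845 + 1*47.867 + 3*15.999 = 151.709 g/mol.
Each formula unit contains 1 Fe, equivalent to 1/1 = 1.0000 mol FeO.
M(FeO) = 1×55.845 + 1×15.999 = 71.844 g/mol.
Mass of FeO per formula unit = 1.0000 × 71.844 = 71.844 g.
FeO wt% = 71.844 / 151.709 × 100 = 47.36%.

47.36 wt%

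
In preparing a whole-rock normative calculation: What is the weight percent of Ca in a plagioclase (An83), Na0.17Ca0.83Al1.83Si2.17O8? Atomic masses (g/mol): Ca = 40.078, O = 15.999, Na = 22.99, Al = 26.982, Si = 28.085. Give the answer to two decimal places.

12.07 weight percent

Molar mass of Na0.17Ca0.83Al1.83Si2.17O8: 0.17×22.99 + 0.83×40.078 + 1.83×26.982 + 2.17×28.085 + 8×15.999 = 275.487 g/mol.
Mass of Ca per formula unit: 0.83 × 40.078 = 33.265 g.
Weight fraction Ca = 33.265 / 275.487 = 0.1207.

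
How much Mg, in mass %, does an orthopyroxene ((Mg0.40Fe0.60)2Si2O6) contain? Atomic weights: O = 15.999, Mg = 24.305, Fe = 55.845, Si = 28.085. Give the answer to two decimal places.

M((Mg0.40Fe0.60)2Si2O6) = 238.622 g/mol.
Mg contributes 0.80 × 24.305 = 19.444 g per mole.
19.444/238.622 = 0.0815 → 8.15%.

8.15 mass %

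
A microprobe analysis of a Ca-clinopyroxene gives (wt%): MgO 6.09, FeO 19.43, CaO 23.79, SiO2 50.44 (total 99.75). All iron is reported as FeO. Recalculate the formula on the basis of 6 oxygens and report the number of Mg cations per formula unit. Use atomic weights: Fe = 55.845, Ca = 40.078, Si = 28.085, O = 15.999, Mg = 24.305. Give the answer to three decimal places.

MgO (M=40.304): mol = 0.15110; Mg = 0.15110, O = 0.15110.
FeO (M=71.844): mol = 0.27045; Fe = 0.27045, O = 0.27045.
CaO (M=56.077): mol = 0.42424; Ca = 0.42424, O = 0.42424.
SiO2 (M=60.083): mol = 0.83951; Si = 0.83951, O = 1.67902.
ΣO = 2.52481; factor = 6/ΣO = 2.37642.
Mg apfu = 0.15110 × 2.37642 = 0.359.

0.359 Mg apfu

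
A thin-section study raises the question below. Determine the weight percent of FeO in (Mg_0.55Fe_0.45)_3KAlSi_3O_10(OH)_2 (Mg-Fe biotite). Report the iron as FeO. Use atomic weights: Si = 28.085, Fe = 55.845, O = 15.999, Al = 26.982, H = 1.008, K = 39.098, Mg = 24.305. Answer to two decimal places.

21.09 wt%

Molar mass of (Mg_0.55Fe_0.45)_3KAlSi_3O_10(OH)_2 = 1.65·24.305 + 1.35·55.845 + 1·39.098 + 1·26.982 + 3·28.085 + 12·15.999 + 2·1.008 = 459.833 g/mol.
Each formula unit contains 1.35 Fe, equivalent to 1.35/1 = 1.3500 mol FeO.
M(FeO) = 1×55.845 + 1×15.999 = 71.844 g/mol.
Mass of FeO per formula unit = 1.3500 × 71.844 = 96.989 g.
FeO wt% = 96.989 / 459.833 × 100 = 21.09%.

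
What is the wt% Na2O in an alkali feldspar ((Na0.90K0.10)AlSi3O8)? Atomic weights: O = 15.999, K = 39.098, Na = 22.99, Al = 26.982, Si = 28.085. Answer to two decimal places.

10.57 wt%

Molar mass of (Na0.90K0.10)AlSi3O8 = 0.90·22.99 + 0.10·39.098 + 1·26.982 + 3·28.085 + 8·15.999 = 263.830 g/mol.
Each formula unit contains 0.90 Na, equivalent to 0.90/2 = 0.4500 mol Na2O.
M(Na2O) = 2×22.99 + 1×15.999 = 61.979 g/mol.
Mass of Na2O per formula unit = 0.4500 × 61.979 = 27.891 g.
Na2O wt% = 27.891 / 263.830 × 100 = 10.57%.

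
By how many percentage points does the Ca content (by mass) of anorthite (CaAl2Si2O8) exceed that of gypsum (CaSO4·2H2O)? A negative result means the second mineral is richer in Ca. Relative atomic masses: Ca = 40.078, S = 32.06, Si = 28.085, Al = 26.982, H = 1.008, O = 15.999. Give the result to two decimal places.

-8.87 percentage points

Ca in CaAl2Si2O8: molar mass 278.204 g/mol; 1×40.078 = 40.078 g → 14.41 wt%.
Ca in CaSO4·2H2O: molar mass 172.164 g/mol; 1×40.078 = 40.078 g → 23.28 wt%.
Difference = 14.41 − 23.28 = -8.87 percentage points.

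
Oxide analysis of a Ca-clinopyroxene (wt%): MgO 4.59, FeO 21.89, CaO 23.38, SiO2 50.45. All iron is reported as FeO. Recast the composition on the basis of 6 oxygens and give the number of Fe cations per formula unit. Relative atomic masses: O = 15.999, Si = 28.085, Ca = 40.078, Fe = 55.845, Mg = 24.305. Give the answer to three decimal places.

MgO (M=40.304): mol = 0.11388; Mg = 0.11388, O = 0.11388.
FeO (M=71.844): mol = 0.30469; Fe = 0.30469, O = 0.30469.
CaO (M=56.077): mol = 0.41693; Ca = 0.41693, O = 0.41693.
SiO2 (M=60.083): mol = 0.83967; Si = 0.83967, O = 1.67934.
ΣO = 2.51484; factor = 6/ΣO = 2.38584.
Fe apfu = 0.30469 × 2.38584 = 0.727.

0.727 Fe apfu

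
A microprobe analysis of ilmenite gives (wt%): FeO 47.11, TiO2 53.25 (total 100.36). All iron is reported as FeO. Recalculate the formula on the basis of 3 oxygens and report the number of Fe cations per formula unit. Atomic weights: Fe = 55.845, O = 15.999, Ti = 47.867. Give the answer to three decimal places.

0.989 Fe apfu

47.11 wt% FeO ÷ 71.844 g/mol = 0.65573 mol, giving 0.65573 Fe and 0.65573 O.
53.25 wt% TiO2 ÷ 79.865 g/mol = 0.66675 mol, giving 0.66675 Ti and 1.33350 O.
Oxygen sums to 1.98923; scaling by 3/1.98923 = 1.50812 puts the formula on 3 O.
Fe: 0.65573 × 1.50812 = 0.989 atoms per formula unit.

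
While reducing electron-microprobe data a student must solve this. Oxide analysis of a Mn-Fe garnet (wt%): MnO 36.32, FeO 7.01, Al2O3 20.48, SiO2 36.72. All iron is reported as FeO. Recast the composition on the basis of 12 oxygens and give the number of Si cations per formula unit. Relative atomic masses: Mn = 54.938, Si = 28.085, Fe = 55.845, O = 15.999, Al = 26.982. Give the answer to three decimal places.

3.013 Si apfu

MnO (M=70.937): mol = 0.51200; Mn = 0.51200, O = 0.51200.
FeO (M=71.844): mol = 0.09757; Fe = 0.09757, O = 0.09757.
Al2O3 (M=101.961): mol = 0.20086; Al = 0.40172, O = 0.60258.
SiO2 (M=60.083): mol = 0.61115; Si = 0.61115, O = 1.22230.
ΣO = 2.43445; factor = 12/ΣO = 4.92924.
Si apfu = 0.61115 × 4.92924 = 3.013.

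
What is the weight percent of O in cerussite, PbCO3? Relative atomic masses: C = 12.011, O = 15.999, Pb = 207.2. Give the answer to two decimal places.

M(PbCO3) = 267.208 g/mol.
O contributes 3 × 15.999 = 47.997 g per mole.
47.997/267.208 = 0.1796 → 17.96%.

17.96 weight percent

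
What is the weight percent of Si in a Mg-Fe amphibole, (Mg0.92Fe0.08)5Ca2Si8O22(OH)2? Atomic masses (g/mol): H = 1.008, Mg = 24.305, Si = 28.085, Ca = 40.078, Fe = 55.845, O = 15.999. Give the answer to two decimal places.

27.23 wt%

Formula mass = 4.60*24.305 + 0.40*55.845 + 2*40.078 + 8*28.085 + 24*15.999 + 2*1.008 = 824.969 g/mol, of which 224.680 g is Si.
So Si makes up 224.680/824.969 = 0.2723 of the mass, i.e. 27.23%.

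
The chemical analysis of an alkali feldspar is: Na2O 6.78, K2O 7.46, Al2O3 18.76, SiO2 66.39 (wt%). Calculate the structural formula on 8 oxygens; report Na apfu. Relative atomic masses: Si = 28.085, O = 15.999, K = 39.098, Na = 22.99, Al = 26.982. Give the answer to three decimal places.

6.78 wt% Na2O ÷ 61.979 g/mol = 0.10939 mol, giving 0.21878 Na and 0.10939 O.
7.46 wt% K2O ÷ 94.195 g/mol = 0.07920 mol, giving 0.15840 K and 0.07920 O.
18.76 wt% Al2O3 ÷ 101.961 g/mol = 0.18399 mol, giving 0.36798 Al and 0.55197 O.
66.39 wt% SiO2 ÷ 60.083 g/mol = 1.10497 mol, giving 1.10497 Si and 2.20994 O.
Oxygen sums to 2.95050; scaling by 8/2.95050 = 2.71140 puts the formula on 8 O.
Na: 0.21878 × 2.71140 = 0.593 atoms per formula unit.

0.593 Na apfu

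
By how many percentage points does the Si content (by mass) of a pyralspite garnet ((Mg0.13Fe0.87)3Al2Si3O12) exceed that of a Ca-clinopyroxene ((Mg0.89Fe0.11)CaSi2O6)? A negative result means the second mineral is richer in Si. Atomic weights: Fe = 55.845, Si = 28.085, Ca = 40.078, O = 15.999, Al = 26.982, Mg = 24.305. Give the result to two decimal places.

First mineral: 84.255 g Si in 485.441 g formula = 17.36 wt% Si.
Second mineral: 56.170 g Si in 220.016 g formula = 25.53 wt% Si.
17.36% − 25.53% gives a difference of -8.17 percentage points.

-8.17 percentage points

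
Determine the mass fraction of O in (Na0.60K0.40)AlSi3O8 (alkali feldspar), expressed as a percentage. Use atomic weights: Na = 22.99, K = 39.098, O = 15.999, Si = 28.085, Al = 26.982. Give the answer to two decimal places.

M((Na0.60K0.40)AlSi3O8) = 268.662 g/mol.
O contributes 8 × 15.999 = 127.992 g per mole.
127.992/268.662 = 0.4764 → 47.64%.

47.64 mass %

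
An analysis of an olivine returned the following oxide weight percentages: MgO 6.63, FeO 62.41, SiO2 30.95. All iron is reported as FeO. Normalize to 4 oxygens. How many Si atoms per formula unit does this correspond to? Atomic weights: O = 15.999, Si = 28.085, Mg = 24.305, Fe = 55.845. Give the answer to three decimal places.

0.999 Si apfu

MgO (M=40.304): mol = 0.16450; Mg = 0.16450, O = 0.16450.
FeO (M=71.844): mol = 0.86869; Fe = 0.86869, O = 0.86869.
SiO2 (M=60.083): mol = 0.51512; Si = 0.51512, O = 1.03024.
ΣO = 2.06343; factor = 4/ΣO = 1.93852.
Si apfu = 0.51512 × 1.93852 = 0.999.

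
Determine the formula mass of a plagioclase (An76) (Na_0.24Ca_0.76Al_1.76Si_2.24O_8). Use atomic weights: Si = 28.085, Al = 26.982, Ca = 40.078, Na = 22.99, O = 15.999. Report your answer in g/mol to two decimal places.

Na: 0.24 × 22.99 = 5.5176
Ca: 0.76 × 40.078 = 30.4593
Al: 1.76 × 26.982 = 47.4883
Si: 2.24 × 28.085 = 62.9104
O: 8 × 15.999 = 127.9920
Summing the contributions gives the formula mass.

274.37 g/mol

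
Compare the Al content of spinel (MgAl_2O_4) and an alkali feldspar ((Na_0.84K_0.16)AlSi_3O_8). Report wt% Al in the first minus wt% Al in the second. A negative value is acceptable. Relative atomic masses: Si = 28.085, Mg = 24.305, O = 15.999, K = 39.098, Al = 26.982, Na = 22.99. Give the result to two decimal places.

27.74 percentage points

First mineral: 53.964 g Al in 142.265 g formula = 37.93 wt% Al.
Second mineral: 26.982 g Al in 264.796 g formula = 10.19 wt% Al.
37.93% − 10.19% gives a difference of 27.74 percentage points.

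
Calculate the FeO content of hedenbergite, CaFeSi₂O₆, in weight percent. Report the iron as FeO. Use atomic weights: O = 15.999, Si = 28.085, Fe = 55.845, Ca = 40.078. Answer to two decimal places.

Formula mass = 248.087 g/mol.
1 Fe → 1.0000 mol FeO per formula unit; M(FeO) = 71.844, so FeO mass = 71.844 g.
71.844/248.087 × 100 = 28.96 wt%.

28.96 wt%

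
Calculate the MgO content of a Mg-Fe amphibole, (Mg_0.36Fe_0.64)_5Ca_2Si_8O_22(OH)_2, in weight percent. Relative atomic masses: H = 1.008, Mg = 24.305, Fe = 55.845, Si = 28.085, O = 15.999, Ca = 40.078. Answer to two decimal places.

7.94 wt%

Formula mass = 913.281 g/mol.
1.80 Mg → 1.8000 mol MgO per formula unit; M(MgO) = 40.304, so MgO mass = 72.547 g.
72.547/913.281 × 100 = 7.94 wt%.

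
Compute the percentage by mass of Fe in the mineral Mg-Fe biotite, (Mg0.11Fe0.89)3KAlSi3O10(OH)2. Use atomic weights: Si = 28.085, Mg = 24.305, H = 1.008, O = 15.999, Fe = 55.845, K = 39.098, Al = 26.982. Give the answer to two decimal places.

29.73 wt%

M((Mg0.11Fe0.89)3KAlSi3O10(OH)2) = 501.466 g/mol.
Fe contributes 2.67 × 55.845 = 149.106 g per mole.
149.106/501.466 = 0.2973 → 29.73%.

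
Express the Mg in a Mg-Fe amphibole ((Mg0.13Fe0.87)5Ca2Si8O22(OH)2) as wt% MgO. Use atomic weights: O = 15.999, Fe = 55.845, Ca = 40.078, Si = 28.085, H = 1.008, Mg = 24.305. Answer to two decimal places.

Molar mass of (Mg0.13Fe0.87)5Ca2Si8O22(OH)2 = 0.65·24.305 + 4.35·55.845 + 2·40.078 + 8·28.085 + 24·15.999 + 2·1.008 = 949.552 g/mol.
Each formula unit contains 0.65 Mg, equivalent to 0.65/1 = 0.6500 mol MgO.
M(MgO) = 1×24.305 + 1×15.999 = 40.304 g/mol.
Mass of MgO per formula unit = 0.6500 × 40.304 = 26.198 g.
MgO wt% = 26.198 / 949.552 × 100 = 2.76%.

2.76 wt%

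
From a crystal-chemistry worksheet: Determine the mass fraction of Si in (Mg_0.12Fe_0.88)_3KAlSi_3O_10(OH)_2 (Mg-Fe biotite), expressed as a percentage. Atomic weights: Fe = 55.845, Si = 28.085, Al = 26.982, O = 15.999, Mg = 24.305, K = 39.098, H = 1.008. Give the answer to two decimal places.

16.83 weight percent

Molar mass of (Mg_0.12Fe_0.88)_3KAlSi_3O_10(OH)_2: 0.36·24.305 + 2.64·55.845 + 1·39.098 + 1·26.982 + 3·28.085 + 12·15.999 + 2·1.008 = 500.520 g/mol.
Mass of Si per formula unit: 3 × 28.085 = 84.255 g.
Weight fraction Si = 84.255 / 500.520 = 0.1683.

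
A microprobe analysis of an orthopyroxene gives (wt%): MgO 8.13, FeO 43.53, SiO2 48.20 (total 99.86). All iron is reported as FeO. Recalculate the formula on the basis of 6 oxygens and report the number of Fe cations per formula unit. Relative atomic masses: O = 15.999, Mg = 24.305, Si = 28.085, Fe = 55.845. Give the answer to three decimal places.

1.507 Fe apfu

MgO: 8.13/40.304 = 0.20172 mol → 0.20172 mol Mg, 0.20172 mol O.
FeO: 43.53/71.844 = 0.60590 mol → 0.60590 mol Fe, 0.60590 mol O.
SiO2: 48.20/60.083 = 0.80222 mol → 0.80222 mol Si, 1.60444 mol O.
Total oxygen = 2.41206 mol. Normalization factor = 6/2.41206 = 2.48750.
Fe per 6 O = 0.60590 × 2.48750 = 1.507.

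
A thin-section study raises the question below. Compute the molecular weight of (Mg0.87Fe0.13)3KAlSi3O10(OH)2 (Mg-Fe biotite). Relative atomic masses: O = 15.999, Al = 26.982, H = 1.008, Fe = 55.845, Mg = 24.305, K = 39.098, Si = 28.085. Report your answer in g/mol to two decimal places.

M = 2.61·24.305 + 0.39·55.845 + 1·39.098 + 1·26.982 + 3·28.085 + 12·15.999 + 2·1.008

429.55 g/mol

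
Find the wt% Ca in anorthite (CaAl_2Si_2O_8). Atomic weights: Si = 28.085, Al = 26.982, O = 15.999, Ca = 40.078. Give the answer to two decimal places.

Formula mass = 1*40.078 + 2*26.982 + 2*28.085 + 8*15.999 = 278.204 g/mol, of which 40.078 g is Ca.
So Ca makes up 40.078/278.204 = 0.1441 of the mass, i.e. 14.41%.

14.41 mass %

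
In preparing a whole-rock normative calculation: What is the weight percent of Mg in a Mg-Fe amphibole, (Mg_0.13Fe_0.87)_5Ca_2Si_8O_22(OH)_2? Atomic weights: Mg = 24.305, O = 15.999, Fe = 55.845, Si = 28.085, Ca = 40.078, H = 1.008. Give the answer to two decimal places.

1.66 mass %

Molar mass of (Mg_0.13Fe_0.87)_5Ca_2Si_8O_22(OH)_2: 0.65*24.305 + 4.35*55.845 + 2*40.078 + 8*28.085 + 24*15.999 + 2*1.008 = 949.552 g/mol.
Mass of Mg per formula unit: 0.65 × 24.305 = 15.798 g.
Weight fraction Mg = 15.798 / 949.552 = 0.0166.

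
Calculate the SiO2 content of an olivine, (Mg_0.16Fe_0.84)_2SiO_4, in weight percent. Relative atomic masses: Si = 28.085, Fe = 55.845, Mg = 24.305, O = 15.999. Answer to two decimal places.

31.02 wt%

Molar mass of (Mg_0.16Fe_0.84)_2SiO_4 = 0.32×24.305 + 1.68×55.845 + 1×28.085 + 4×15.999 = 193.678 g/mol.
Each formula unit contains 1 Si, equivalent to 1/1 = 1.0000 mol SiO2.
M(SiO2) = 1×28.085 + 2×15.999 = 60.083 g/mol.
Mass of SiO2 per formula unit = 1.0000 × 60.083 = 60.083 g.
SiO2 wt% = 60.083 / 193.678 × 100 = 31.02%.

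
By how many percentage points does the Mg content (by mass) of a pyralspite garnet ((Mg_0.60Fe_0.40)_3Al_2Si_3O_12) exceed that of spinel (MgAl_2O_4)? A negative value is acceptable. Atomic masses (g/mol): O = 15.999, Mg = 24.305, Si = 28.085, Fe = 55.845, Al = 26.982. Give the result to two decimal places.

M((Mg_0.60Fe_0.40)_3Al_2Si_3O_12) = 440.970 g/mol, so wt% Mg = 43.749/440.970 × 100 = 9.92%.
M(MgAl_2O_4) = 142.265 g/mol, so wt% Mg = 24.305/142.265 × 100 = 17.08%.
9.92 − 17.08 = -7.16 pp.

-7.16 percentage points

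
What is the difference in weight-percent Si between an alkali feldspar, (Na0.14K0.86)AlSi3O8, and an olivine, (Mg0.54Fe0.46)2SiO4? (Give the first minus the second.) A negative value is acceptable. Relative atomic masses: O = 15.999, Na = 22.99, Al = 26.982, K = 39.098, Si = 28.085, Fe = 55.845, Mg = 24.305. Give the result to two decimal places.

Si in (Na0.14K0.86)AlSi3O8: molar mass 276.072 g/mol; 3×28.085 = 84.255 g → 30.52 wt%.
Si in (Mg0.54Fe0.46)2SiO4: molar mass 169.708 g/mol; 1×28.085 = 28.085 g → 16.55 wt%.
Difference = 30.52 − 16.55 = 13.97 percentage points.

13.97 percentage points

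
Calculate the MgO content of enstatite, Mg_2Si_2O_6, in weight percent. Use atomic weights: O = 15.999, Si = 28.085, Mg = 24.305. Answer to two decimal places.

40.15 wt%

Molar mass of Mg_2Si_2O_6 = 2·24.305 + 2·28.085 + 6·15.999 = 200.774 g/mol.
Each formula unit contains 2 Mg, equivalent to 2/1 = 2.0000 mol MgO.
M(MgO) = 1×24.305 + 1×15.999 = 40.304 g/mol.
Mass of MgO per formula unit = 2.0000 × 40.304 = 80.608 g.
MgO wt% = 80.608 / 200.774 × 100 = 40.15%.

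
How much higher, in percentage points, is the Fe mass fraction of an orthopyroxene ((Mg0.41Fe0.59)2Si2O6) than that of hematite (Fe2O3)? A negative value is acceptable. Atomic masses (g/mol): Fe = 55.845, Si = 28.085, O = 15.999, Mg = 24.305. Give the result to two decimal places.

-42.25 percentage points

Fe in (Mg0.41Fe0.59)2Si2O6: molar mass 237.991 g/mol; 1.18×55.845 = 65.897 g → 27.69 wt%.
Fe in Fe2O3: molar mass 159.687 g/mol; 2×55.845 = 111.690 g → 69.94 wt%.
Difference = 27.69 − 69.94 = -42.25 percentage points.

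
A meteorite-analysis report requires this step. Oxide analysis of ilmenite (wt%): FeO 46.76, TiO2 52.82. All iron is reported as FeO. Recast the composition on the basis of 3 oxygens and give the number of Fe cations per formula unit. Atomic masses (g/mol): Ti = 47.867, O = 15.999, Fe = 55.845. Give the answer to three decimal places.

0.989 Fe apfu

FeO (M=71.844): mol = 0.65085; Fe = 0.65085, O = 0.65085.
TiO2 (M=79.865): mol = 0.66137; Ti = 0.66137, O = 1.32274.
ΣO = 1.97359; factor = 3/ΣO = 1.52007.
Fe apfu = 0.65085 × 1.52007 = 0.989.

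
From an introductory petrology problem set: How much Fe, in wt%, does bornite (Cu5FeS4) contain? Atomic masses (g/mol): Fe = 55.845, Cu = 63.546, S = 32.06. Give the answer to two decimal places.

11.13 wt%

M(Cu5FeS4) = 501.815 g/mol.
Fe contributes 1 × 55.845 = 55.845 g per mole.
55.845/501.815 = 0.1113 → 11.13%.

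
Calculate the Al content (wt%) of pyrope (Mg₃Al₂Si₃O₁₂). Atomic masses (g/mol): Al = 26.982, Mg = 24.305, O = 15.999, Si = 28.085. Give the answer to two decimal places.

13.39 wt%

Formula mass = 3*24.305 + 2*26.982 + 3*28.085 + 12*15.999 = 403.122 g/mol, of which 53.964 g is Al.
So Al makes up 53.964/403.122 = 0.1339 of the mass, i.e. 13.39%.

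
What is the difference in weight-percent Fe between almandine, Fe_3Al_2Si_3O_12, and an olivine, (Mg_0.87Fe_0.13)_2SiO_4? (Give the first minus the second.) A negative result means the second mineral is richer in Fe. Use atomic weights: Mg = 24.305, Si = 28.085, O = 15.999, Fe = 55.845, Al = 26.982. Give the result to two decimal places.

23.91 percentage points

First mineral: 167.535 g Fe in 497.742 g formula = 33.66 wt% Fe.
Second mineral: 14.520 g Fe in 148.891 g formula = 9.75 wt% Fe.
33.66% − 9.75% gives a difference of 23.91 percentage points.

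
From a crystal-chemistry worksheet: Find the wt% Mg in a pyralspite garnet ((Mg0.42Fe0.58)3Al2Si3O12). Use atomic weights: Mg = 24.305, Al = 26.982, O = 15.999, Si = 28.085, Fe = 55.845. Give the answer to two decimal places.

Molar mass of (Mg0.42Fe0.58)3Al2Si3O12: 1.26×24.305 + 1.74×55.845 + 2×26.982 + 3×28.085 + 12×15.999 = 458.002 g/mol.
Mass of Mg per formula unit: 1.26 × 24.305 = 30.624 g.
Weight fraction Mg = 30.624 / 458.002 = 0.0669.

6.69 wt%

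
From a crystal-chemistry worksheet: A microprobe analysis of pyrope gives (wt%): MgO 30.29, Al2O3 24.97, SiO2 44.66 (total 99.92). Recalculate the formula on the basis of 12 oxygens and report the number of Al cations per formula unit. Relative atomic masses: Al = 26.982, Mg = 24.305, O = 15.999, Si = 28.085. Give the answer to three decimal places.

1.977 Al apfu

MgO (M=40.304): mol = 0.75154; Mg = 0.75154, O = 0.75154.
Al2O3 (M=101.961): mol = 0.24490; Al = 0.48980, O = 0.73470.
SiO2 (M=60.083): mol = 0.74331; Si = 0.74331, O = 1.48662.
ΣO = 2.97286; factor = 12/ΣO = 4.03652.
Al apfu = 0.48980 × 4.03652 = 1.977.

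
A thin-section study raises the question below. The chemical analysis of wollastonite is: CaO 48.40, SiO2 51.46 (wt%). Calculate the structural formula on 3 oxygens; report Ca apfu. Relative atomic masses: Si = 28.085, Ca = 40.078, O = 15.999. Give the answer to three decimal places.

1.005 Ca apfu

48.40 wt% CaO ÷ 56.077 g/mol = 0.86310 mol, giving 0.86310 Ca and 0.86310 O.
51.46 wt% SiO2 ÷ 60.083 g/mol = 0.85648 mol, giving 0.85648 Si and 1.71296 O.
Oxygen sums to 2.57606; scaling by 3/2.57606 = 1.16457 puts the formula on 3 O.
Ca: 0.86310 × 1.16457 = 1.005 atoms per formula unit.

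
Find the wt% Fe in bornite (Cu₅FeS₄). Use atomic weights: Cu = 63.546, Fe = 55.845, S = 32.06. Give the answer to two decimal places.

Formula mass = 5×63.546 + 1×55.845 + 4×32.06 = 501.815 g/mol, of which 55.845 g is Fe.
So Fe makes up 55.845/501.815 = 0.1113 of the mass, i.e. 11.13%.

11.13 weight percent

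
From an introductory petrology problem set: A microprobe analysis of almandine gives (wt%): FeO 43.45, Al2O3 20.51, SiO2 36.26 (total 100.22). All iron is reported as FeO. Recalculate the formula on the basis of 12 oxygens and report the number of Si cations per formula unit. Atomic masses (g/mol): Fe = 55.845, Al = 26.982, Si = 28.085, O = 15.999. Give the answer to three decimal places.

FeO (M=71.844): mol = 0.60478; Fe = 0.60478, O = 0.60478.
Al2O3 (M=101.961): mol = 0.20116; Al = 0.40232, O = 0.60348.
SiO2 (M=60.083): mol = 0.60350; Si = 0.60350, O = 1.20700.
ΣO = 2.41526; factor = 12/ΣO = 4.96841.
Si apfu = 0.60350 × 4.96841 = 2.998.

2.998 Si apfu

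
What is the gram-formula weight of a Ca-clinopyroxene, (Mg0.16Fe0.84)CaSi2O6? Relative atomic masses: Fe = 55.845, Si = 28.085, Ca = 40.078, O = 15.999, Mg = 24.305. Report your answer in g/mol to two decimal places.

The formula mass is the sum 0.16·24.305 + 0.84·55.845 + 1·40.078 + 2·28.085 + 6·15.999.

243.04 g/mol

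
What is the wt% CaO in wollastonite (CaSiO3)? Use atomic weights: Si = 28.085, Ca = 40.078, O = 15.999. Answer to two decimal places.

48.28 wt%

M(CaSiO3) = 116.160 g/mol; M(CaO) = 56.077 g/mol.
Moles CaO per formula unit = 1 Ca ÷ 1 = 1.0000.
CaO fraction = (1.0000 × 56.077) / 116.160 = 56.077/116.160 = 0.4828.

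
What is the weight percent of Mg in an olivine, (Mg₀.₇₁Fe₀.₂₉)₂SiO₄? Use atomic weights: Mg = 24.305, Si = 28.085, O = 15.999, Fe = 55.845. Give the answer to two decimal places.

Molar mass of (Mg₀.₇₁Fe₀.₂₉)₂SiO₄: 1.42·24.305 + 0.58·55.845 + 1·28.085 + 4·15.999 = 158.984 g/mol.
Mass of Mg per formula unit: 1.42 × 24.305 = 34.513 g.
Weight fraction Mg = 34.513 / 158.984 = 0.2171.

21.71 wt%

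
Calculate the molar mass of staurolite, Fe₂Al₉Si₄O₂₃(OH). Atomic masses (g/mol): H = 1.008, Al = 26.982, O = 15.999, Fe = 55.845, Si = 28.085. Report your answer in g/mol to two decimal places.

851.85 g/mol

Fe: 2 × 55.845 = 111.6900
Al: 9 × 26.982 = 242.8380
Si: 4 × 28.085 = 112.3400
O: 24 × 15.999 = 383.9760
H: 1 × 1.008 = 1.0080
Summing the contributions gives the formula mass.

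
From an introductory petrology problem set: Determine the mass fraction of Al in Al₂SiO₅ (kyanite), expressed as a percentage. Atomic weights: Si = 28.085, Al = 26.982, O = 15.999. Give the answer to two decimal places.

33.30 weight percent

Formula mass = 2*26.982 + 1*28.085 + 5*15.999 = 162.044 g/mol, of which 53.964 g is Al.
So Al makes up 53.964/162.044 = 0.3330 of the mass, i.e. 33.30%.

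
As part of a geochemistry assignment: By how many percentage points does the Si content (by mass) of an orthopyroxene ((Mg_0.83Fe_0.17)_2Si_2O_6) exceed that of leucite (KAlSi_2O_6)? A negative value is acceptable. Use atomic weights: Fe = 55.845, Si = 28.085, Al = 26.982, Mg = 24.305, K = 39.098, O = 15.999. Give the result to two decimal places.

0.82 percentage points

Si in (Mg_0.83Fe_0.17)_2Si_2O_6: molar mass 211.498 g/mol; 2×28.085 = 56.170 g → 26.56 wt%.
Si in KAlSi_2O_6: molar mass 218.244 g/mol; 2×28.085 = 56.170 g → 25.74 wt%.
Difference = 26.56 − 25.74 = 0.82 percentage points.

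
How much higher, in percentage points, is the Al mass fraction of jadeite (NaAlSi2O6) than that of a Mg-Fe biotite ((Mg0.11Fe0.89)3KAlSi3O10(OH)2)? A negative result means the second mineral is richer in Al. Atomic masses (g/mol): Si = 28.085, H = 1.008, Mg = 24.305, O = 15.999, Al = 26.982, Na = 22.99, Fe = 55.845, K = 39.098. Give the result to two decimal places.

7.97 percentage points

First mineral: 26.982 g Al in 202.136 g formula = 13.35 wt% Al.
Second mineral: 26.982 g Al in 501.466 g formula = 5.38 wt% Al.
13.35% − 5.38% gives a difference of 7.97 percentage points.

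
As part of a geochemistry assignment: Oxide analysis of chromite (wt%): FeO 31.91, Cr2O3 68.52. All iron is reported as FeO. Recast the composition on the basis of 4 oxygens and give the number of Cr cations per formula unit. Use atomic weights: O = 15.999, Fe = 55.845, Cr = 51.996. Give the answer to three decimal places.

2.007 Cr apfu

FeO (M=71.844): mol = 0.44416; Fe = 0.44416, O = 0.44416.
Cr2O3 (M=151.989): mol = 0.45082; Cr = 0.90164, O = 1.35246.
ΣO = 1.79662; factor = 4/ΣO = 2.22640.
Cr apfu = 0.90164 × 2.22640 = 2.007.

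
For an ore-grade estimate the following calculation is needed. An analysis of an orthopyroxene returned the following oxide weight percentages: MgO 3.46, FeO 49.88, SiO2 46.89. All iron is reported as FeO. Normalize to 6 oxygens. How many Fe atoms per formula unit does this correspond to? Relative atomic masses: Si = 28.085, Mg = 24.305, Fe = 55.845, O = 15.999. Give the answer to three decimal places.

3.46 wt% MgO ÷ 40.304 g/mol = 0.08585 mol, giving 0.08585 Mg and 0.08585 O.
49.88 wt% FeO ÷ 71.844 g/mol = 0.69428 mol, giving 0.69428 Fe and 0.69428 O.
46.89 wt% SiO2 ÷ 60.083 g/mol = 0.78042 mol, giving 0.78042 Si and 1.56084 O.
Oxygen sums to 2.34097; scaling by 6/2.34097 = 2.56304 puts the formula on 6 O.
Fe: 0.69428 × 2.56304 = 1.779 atoms per formula unit.

1.779 Fe apfu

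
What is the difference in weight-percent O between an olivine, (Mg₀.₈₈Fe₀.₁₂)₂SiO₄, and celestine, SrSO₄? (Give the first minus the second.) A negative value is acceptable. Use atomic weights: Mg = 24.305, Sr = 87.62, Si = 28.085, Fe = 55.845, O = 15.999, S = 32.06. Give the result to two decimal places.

8.32 percentage points

First mineral: 63.996 g O in 148.261 g formula = 43.16 wt% O.
Second mineral: 63.996 g O in 183.676 g formula = 34.84 wt% O.
43.16% − 34.84% gives a difference of 8.32 percentage points.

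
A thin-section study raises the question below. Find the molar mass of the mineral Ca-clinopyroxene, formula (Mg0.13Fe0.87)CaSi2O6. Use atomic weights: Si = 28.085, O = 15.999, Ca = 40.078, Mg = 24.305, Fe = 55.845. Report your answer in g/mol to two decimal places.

243.99 g/mol

M = 0.13×24.305 + 0.87×55.845 + 1×40.078 + 2×28.085 + 6×15.999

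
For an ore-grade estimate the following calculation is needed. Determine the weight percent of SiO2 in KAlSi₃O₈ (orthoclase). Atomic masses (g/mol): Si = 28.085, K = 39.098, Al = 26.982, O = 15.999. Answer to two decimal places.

Formula mass = 278.327 g/mol.
3 Si → 3.0000 mol SiO2 per formula unit; M(SiO2) = 60.083, so SiO2 mass = 180.249 g.
180.249/278.327 × 100 = 64.76 wt%.

64.76 wt%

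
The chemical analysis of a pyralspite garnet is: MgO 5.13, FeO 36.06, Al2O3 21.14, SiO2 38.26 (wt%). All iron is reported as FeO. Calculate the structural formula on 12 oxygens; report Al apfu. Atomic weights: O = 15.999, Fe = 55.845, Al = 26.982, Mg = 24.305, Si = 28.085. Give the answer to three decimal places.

MgO: 5.13/40.304 = 0.12728 mol → 0.12728 mol Mg, 0.12728 mol O.
FeO: 36.06/71.844 = 0.50192 mol → 0.50192 mol Fe, 0.50192 mol O.
Al2O3: 21.14/101.961 = 0.20733 mol → 0.41466 mol Al, 0.62199 mol O.
SiO2: 38.26/60.083 = 0.63679 mol → 0.63679 mol Si, 1.27358 mol O.
Total oxygen = 2.52477 mol. Normalization factor = 12/2.52477 = 4.75291.
Al per 12 O = 0.41466 × 4.75291 = 1.971.

1.971 Al apfu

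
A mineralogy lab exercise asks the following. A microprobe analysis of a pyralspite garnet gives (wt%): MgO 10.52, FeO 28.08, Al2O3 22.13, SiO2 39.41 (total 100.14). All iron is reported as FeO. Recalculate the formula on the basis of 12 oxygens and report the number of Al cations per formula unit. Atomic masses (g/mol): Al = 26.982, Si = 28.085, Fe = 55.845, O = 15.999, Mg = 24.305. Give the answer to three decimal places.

10.52 wt% MgO ÷ 40.304 g/mol = 0.26102 mol, giving 0.26102 Mg and 0.26102 O.
28.08 wt% FeO ÷ 71.844 g/mol = 0.39085 mol, giving 0.39085 Fe and 0.39085 O.
22.13 wt% Al2O3 ÷ 101.961 g/mol = 0.21704 mol, giving 0.43408 Al and 0.65112 O.
39.41 wt% SiO2 ÷ 60.083 g/mol = 0.65593 mol, giving 0.65593 Si and 1.31186 O.
Oxygen sums to 2.61485; scaling by 12/2.61485 = 4.58917 puts the formula on 12 O.
Al: 0.43408 × 4.58917 = 1.992 atoms per formula unit.

1.992 Al apfu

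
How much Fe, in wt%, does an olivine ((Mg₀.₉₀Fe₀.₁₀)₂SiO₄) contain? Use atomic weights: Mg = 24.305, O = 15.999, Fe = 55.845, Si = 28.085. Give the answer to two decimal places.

7.60 wt%

Molar mass of (Mg₀.₉₀Fe₀.₁₀)₂SiO₄: 1.80*24.305 + 0.20*55.845 + 1*28.085 + 4*15.999 = 146.999 g/mol.
Mass of Fe per formula unit: 0.20 × 55.845 = 11.169 g.
Weight fraction Fe = 11.169 / 146.999 = 0.0760.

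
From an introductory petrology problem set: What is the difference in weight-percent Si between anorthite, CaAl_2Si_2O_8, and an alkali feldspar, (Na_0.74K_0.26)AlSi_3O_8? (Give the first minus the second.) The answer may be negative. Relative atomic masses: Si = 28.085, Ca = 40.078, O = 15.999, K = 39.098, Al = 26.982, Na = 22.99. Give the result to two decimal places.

Si in CaAl_2Si_2O_8: molar mass 278.204 g/mol; 2×28.085 = 56.170 g → 20.19 wt%.
Si in (Na_0.74K_0.26)AlSi_3O_8: molar mass 266.407 g/mol; 3×28.085 = 84.255 g → 31.63 wt%.
Difference = 20.19 − 31.63 = -11.44 percentage points.

-11.44 percentage points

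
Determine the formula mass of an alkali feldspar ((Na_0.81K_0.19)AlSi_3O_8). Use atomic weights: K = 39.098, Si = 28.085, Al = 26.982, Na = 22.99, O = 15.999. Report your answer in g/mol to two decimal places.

265.28 g/mol

The formula mass is the sum 0.81(22.99) + 0.19(39.098) + 1(26.982) + 3(28.085) + 8(15.999).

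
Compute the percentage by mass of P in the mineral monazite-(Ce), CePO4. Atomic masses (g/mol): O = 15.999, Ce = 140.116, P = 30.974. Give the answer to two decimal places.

Formula mass = 1×140.116 + 1×30.974 + 4×15.999 = 235.086 g/mol, of which 30.974 g is P.
So P makes up 30.974/235.086 = 0.1318 of the mass, i.e. 13.18%.

13.18 mass %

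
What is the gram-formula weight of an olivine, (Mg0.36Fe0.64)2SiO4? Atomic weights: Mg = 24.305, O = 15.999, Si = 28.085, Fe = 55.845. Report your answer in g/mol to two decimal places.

The formula mass is the sum 0.72*24.305 + 1.28*55.845 + 1*28.085 + 4*15.999.

181.06 g/mol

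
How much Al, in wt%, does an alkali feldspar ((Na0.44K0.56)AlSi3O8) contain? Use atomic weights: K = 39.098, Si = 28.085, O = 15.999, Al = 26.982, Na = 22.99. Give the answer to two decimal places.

9.95 wt%

M((Na0.44K0.56)AlSi3O8) = 271.239 g/mol.
Al contributes 1 × 26.982 = 26.982 g per mole.
26.982/271.239 = 0.0995 → 9.95%.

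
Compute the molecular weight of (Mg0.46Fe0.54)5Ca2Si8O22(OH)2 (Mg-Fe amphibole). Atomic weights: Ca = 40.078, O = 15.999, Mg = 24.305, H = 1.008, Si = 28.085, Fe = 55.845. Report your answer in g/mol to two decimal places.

897.51 g/mol

M = 2.30·24.305 + 2.70·55.845 + 2·40.078 + 8·28.085 + 24·15.999 + 2·1.008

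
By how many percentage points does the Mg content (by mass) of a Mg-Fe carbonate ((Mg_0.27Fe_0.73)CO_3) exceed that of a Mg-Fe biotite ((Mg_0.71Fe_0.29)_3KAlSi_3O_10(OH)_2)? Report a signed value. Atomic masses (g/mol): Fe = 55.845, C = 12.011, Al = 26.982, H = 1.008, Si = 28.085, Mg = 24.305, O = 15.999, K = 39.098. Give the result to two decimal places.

First mineral: 6.562 g Mg in 107.337 g formula = 6.11 wt% Mg.
Second mineral: 51.770 g Mg in 444.694 g formula = 11.64 wt% Mg.
6.11% − 11.64% gives a difference of -5.53 percentage points.

-5.53 percentage points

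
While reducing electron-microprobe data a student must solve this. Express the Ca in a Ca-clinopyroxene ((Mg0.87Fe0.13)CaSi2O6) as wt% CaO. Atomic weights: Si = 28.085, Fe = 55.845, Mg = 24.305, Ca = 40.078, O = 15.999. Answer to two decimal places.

M((Mg0.87Fe0.13)CaSi2O6) = 220.647 g/mol; M(CaO) = 56.077 g/mol.
Moles CaO per formula unit = 1 Ca ÷ 1 = 1.0000.
CaO fraction = (1.0000 × 56.077) / 220.647 = 56.077/220.647 = 0.2541.

25.41 wt%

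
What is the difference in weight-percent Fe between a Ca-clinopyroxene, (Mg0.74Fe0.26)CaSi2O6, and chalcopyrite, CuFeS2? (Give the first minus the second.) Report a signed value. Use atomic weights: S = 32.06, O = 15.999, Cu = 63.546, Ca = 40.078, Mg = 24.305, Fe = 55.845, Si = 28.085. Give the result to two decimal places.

First mineral: 14.520 g Fe in 224.747 g formula = 6.46 wt% Fe.
Second mineral: 55.845 g Fe in 183.511 g formula = 30.43 wt% Fe.
6.46% − 30.43% gives a difference of -23.97 percentage points.

-23.97 percentage points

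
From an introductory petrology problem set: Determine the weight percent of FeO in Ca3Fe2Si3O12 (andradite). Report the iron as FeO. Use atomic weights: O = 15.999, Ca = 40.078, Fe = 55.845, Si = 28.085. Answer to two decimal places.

Formula mass = 508.167 g/mol.
2 Fe → 2.0000 mol FeO per formula unit; M(FeO) = 71.844, so FeO mass = 143.688 g.
143.688/508.167 × 100 = 28.28 wt%.

28.28 wt%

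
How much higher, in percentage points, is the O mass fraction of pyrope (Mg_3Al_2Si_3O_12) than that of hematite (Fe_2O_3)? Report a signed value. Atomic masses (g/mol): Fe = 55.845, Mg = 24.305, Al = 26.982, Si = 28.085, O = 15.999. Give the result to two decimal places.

17.57 percentage points

O in Mg_3Al_2Si_3O_12: molar mass 403.122 g/mol; 12×15.999 = 191.988 g → 47.63 wt%.
O in Fe_2O_3: molar mass 159.687 g/mol; 3×15.999 = 47.997 g → 30.06 wt%.
Difference = 47.63 − 30.06 = 17.57 percentage points.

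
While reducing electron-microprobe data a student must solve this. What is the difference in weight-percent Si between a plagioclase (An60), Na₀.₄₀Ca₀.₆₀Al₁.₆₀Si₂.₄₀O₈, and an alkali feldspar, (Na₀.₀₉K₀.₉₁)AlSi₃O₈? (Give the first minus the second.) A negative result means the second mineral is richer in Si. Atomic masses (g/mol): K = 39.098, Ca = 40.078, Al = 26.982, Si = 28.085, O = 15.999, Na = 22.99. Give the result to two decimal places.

-5.63 percentage points

Si in Na₀.₄₀Ca₀.₆₀Al₁.₆₀Si₂.₄₀O₈: molar mass 271.810 g/mol; 2.40×28.085 = 67.404 g → 24.80 wt%.
Si in (Na₀.₀₉K₀.₉₁)AlSi₃O₈: molar mass 276.877 g/mol; 3×28.085 = 84.255 g → 30.43 wt%.
Difference = 24.80 − 30.43 = -5.63 percentage points.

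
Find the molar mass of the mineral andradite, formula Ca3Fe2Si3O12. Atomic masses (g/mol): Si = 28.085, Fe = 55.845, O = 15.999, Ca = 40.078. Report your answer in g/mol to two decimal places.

508.17 g/mol

M = 3×40.078 + 2×55.845 + 3×28.085 + 12×15.999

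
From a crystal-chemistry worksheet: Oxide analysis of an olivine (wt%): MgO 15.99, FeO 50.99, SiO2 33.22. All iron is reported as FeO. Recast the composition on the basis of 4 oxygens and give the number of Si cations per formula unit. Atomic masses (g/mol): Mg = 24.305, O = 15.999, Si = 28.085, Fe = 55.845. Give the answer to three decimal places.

MgO: 15.99/40.304 = 0.39673 mol → 0.39673 mol Mg, 0.39673 mol O.
FeO: 50.99/71.844 = 0.70973 mol → 0.70973 mol Fe, 0.70973 mol O.
SiO2: 33.22/60.083 = 0.55290 mol → 0.55290 mol Si, 1.10580 mol O.
Total oxygen = 2.21226 mol. Normalization factor = 4/2.21226 = 1.80811.
Si per 4 O = 0.55290 × 1.80811 = 1.000.

1.000 Si apfu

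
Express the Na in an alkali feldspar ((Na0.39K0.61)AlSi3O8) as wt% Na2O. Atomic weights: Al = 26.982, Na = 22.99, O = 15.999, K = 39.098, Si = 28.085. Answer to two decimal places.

4.44 wt%

M((Na0.39K0.61)AlSi3O8) = 272.045 g/mol; M(Na2O) = 61.979 g/mol.
Moles Na2O per formula unit = 0.39 Na ÷ 2 = 0.1950.
Na2O fraction = (0.1950 × 61.979) / 272.045 = 12.086/272.045 = 0.0444.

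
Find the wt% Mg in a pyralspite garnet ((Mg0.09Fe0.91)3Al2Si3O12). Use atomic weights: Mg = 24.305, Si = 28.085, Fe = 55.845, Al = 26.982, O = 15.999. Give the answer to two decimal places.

Formula mass = 0.27·24.305 + 2.73·55.845 + 2·26.982 + 3·28.085 + 12·15.999 = 489.226 g/mol, of which 6.562 g is Mg.
So Mg makes up 6.562/489.226 = 0.0134 of the mass, i.e. 1.34%.

1.34 mass %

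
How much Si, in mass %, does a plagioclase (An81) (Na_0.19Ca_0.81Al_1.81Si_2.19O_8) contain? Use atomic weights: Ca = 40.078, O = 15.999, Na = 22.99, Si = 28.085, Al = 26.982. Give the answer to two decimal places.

22.35 mass %

Molar mass of Na_0.19Ca_0.81Al_1.81Si_2.19O_8: 0.19*22.99 + 0.81*40.078 + 1.81*26.982 + 2.19*28.085 + 8*15.999 = 275.167 g/mol.
Mass of Si per formula unit: 2.19 × 28.085 = 61.506 g.
Weight fraction Si = 61.506 / 275.167 = 0.2235.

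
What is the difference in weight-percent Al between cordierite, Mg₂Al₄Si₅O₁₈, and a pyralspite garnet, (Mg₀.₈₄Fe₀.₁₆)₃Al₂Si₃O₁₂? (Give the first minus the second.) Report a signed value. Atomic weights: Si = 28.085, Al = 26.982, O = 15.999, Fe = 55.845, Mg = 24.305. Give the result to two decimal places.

First mineral: 107.928 g Al in 584.945 g formula = 18.45 wt% Al.
Second mineral: 53.964 g Al in 418.261 g formula = 12.90 wt% Al.
18.45% − 12.90% gives a difference of 5.55 percentage points.

5.55 percentage points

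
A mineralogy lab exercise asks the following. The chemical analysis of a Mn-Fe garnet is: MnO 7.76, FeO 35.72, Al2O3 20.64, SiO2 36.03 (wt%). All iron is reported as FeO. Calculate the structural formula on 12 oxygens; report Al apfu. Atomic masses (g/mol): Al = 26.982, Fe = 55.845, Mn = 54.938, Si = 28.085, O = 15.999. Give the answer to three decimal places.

MnO: 7.76/70.937 = 0.10939 mol → 0.10939 mol Mn, 0.10939 mol O.
FeO: 35.72/71.844 = 0.49719 mol → 0.49719 mol Fe, 0.49719 mol O.
Al2O3: 20.64/101.961 = 0.20243 mol → 0.40486 mol Al, 0.60729 mol O.
SiO2: 36.03/60.083 = 0.59967 mol → 0.59967 mol Si, 1.19934 mol O.
Total oxygen = 2.41321 mol. Normalization factor = 12/2.41321 = 4.97263.
Al per 12 O = 0.40486 × 4.97263 = 2.013.

2.013 Al apfu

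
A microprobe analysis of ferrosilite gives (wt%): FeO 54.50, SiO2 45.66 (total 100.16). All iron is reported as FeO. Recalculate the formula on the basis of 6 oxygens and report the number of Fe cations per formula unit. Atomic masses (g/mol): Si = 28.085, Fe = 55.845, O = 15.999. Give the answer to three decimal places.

1.998 Fe apfu

54.50 wt% FeO ÷ 71.844 g/mol = 0.75859 mol, giving 0.75859 Fe and 0.75859 O.
45.66 wt% SiO2 ÷ 60.083 g/mol = 0.75995 mol, giving 0.75995 Si and 1.51990 O.
Oxygen sums to 2.27849; scaling by 6/2.27849 = 2.63332 puts the formula on 6 O.
Fe: 0.75859 × 2.63332 = 1.998 atoms per formula unit.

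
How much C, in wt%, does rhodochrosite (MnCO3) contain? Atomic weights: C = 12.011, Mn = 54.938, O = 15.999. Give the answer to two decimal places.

10.45 wt%

M(MnCO3) = 114.946 g/mol.
C contributes 1 × 12.011 = 12.011 g per mole.
12.011/114.946 = 0.1045 → 10.45%.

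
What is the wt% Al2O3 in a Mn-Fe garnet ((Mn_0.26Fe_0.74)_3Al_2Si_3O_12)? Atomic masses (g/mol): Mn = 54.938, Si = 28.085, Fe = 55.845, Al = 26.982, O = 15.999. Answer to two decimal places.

20.51 wt%

Molar mass of (Mn_0.26Fe_0.74)_3Al_2Si_3O_12 = 0.78×54.938 + 2.22×55.845 + 2×26.982 + 3×28.085 + 12×15.999 = 497.035 g/mol.
Each formula unit contains 2 Al, equivalent to 2/2 = 1.0000 mol Al2O3.
M(Al2O3) = 2×26.982 + 3×15.999 = 101.961 g/mol.
Mass of Al2O3 per formula unit = 1.0000 × 101.961 = 101.961 g.
Al2O3 wt% = 101.961 / 497.035 × 100 = 20.51%.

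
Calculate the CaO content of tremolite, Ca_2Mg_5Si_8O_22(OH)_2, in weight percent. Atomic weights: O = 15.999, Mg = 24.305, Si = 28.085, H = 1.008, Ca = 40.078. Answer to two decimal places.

13.81 wt%

Molar mass of Ca_2Mg_5Si_8O_22(OH)_2 = 2·40.078 + 5·24.305 + 8·28.085 + 24·15.999 + 2·1.008 = 812.353 g/mol.
Each formula unit contains 2 Ca, equivalent to 2/1 = 2.0000 mol CaO.
M(CaO) = 1×40.078 + 1×15.999 = 56.077 g/mol.
Mass of CaO per formula unit = 2.0000 × 56.077 = 112.154 g.
CaO wt% = 112.154 / 812.353 × 100 = 13.81%.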